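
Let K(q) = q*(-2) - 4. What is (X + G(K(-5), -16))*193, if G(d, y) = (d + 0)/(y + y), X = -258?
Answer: -797283/16 ≈ -49830.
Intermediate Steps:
K(q) = -4 - 2*q (K(q) = -2*q - 4 = -4 - 2*q)
G(d, y) = d/(2*y) (G(d, y) = d/((2*y)) = d*(1/(2*y)) = d/(2*y))
(X + G(K(-5), -16))*193 = (-258 + (½)*(-4 - 2*(-5))/(-16))*193 = (-258 + (½)*(-4 + 10)*(-1/16))*193 = (-258 + (½)*6*(-1/16))*193 = (-258 - 3/16)*193 = -4131/16*193 = -797283/16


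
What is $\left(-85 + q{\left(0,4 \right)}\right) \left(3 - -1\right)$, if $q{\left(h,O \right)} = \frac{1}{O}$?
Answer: $-339$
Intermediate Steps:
$\left(-85 + q{\left(0,4 \right)}\right) \left(3 - -1\right) = \left(-85 + \frac{1}{4}\right) \left(3 - -1\right) = \left(-85 + \frac{1}{4}\right) \left(3 + 1\right) = \left(- \frac{339}{4}\right) 4 = -339$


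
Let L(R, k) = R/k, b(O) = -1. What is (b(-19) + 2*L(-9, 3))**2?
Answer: 49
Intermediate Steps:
(b(-19) + 2*L(-9, 3))**2 = (-1 + 2*(-9/3))**2 = (-1 + 2*(-9*1/3))**2 = (-1 + 2*(-3))**2 = (-1 - 6)**2 = (-7)**2 = 49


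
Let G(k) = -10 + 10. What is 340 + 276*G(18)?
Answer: 340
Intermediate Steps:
G(k) = 0
340 + 276*G(18) = 340 + 276*0 = 340 + 0 = 340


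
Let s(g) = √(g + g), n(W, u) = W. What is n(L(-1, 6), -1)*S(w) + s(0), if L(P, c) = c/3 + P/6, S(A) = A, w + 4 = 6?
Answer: 11/3 ≈ 3.6667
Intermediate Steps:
w = 2 (w = -4 + 6 = 2)
L(P, c) = c/3 + P/6 (L(P, c) = c*(⅓) + P*(⅙) = c/3 + P/6)
s(g) = √2*√g (s(g) = √(2*g) = √2*√g)
n(L(-1, 6), -1)*S(w) + s(0) = ((⅓)*6 + (⅙)*(-1))*2 + √2*√0 = (2 - ⅙)*2 + √2*0 = (11/6)*2 + 0 = 11/3 + 0 = 11/3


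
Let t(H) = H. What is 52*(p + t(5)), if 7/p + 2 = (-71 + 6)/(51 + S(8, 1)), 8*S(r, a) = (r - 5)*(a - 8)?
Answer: 97786/647 ≈ 151.14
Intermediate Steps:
S(r, a) = (-8 + a)*(-5 + r)/8 (S(r, a) = ((r - 5)*(a - 8))/8 = ((-5 + r)*(-8 + a))/8 = ((-8 + a)*(-5 + r))/8 = (-8 + a)*(-5 + r)/8)
p = -2709/1294 (p = 7/(-2 + (-71 + 6)/(51 + (5 - 1*8 - 5/8*1 + (1/8)*1*8))) = 7/(-2 - 65/(51 + (5 - 8 - 5/8 + 1))) = 7/(-2 - 65/(51 - 21/8)) = 7/(-2 - 65/387/8) = 7/(-2 - 65*8/387) = 7/(-2 - 520/387) = 7/(-1294/387) = 7*(-387/1294) = -2709/1294 ≈ -2.0935)
52*(p + t(5)) = 52*(-2709/1294 + 5) = 52*(3761/1294) = 97786/647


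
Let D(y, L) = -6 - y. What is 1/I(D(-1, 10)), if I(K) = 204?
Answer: 1/204 ≈ 0.0049020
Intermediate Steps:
1/I(D(-1, 10)) = 1/204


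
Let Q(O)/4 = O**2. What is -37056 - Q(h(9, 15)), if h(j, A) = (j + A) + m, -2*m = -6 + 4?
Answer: -39556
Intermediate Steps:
m = 1 (m = -(-6 + 4)/2 = -1/2*(-2) = 1)
h(j, A) = 1 + A + j (h(j, A) = (j + A) + 1 = (A + j) + 1 = 1 + A + j)
Q(O) = 4*O**2
-37056 - Q(h(9, 15)) = -37056 - 4*(1 + 15 + 9)**2 = -37056 - 4*25**2 = -37056 - 4*625 = -37056 - 1*2500 = -37056 - 2500 = -39556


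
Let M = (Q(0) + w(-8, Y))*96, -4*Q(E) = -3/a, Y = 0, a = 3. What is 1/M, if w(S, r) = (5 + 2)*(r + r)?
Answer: 1/24 ≈ 0.041667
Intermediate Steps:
w(S, r) = 14*r (w(S, r) = 7*(2*r) = 14*r)
Q(E) = ¼ (Q(E) = -(-3)/(4*3) = -¼*(-1) = ¼)
M = 24 (M = (¼ + 14*0)*96 = (¼ + 0)*96 = (¼)*96 = 24)
1/M = 1/24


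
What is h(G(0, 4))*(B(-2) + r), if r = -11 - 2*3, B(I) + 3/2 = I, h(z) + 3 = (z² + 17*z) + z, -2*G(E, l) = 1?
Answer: 1927/8 ≈ 240.88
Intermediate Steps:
G(E, l) = -½ (G(E, l) = -½*1 = -½)
h(z) = -3 + z² + 18*z (h(z) = -3 + ((z² + 17*z) + z) = -3 + (z² + 18*z) = -3 + z² + 18*z)
B(I) = -3/2 + I
r = -17 (r = -11 - 6 = -17)
h(G(0, 4))*(B(-2) + r) = (-3 + (-½)² + 18*(-½))*((-3/2 - 2) - 17) = (-3 + ¼ - 9)*(-7/2 - 17) = -47/4*(-41/2) = 1927/8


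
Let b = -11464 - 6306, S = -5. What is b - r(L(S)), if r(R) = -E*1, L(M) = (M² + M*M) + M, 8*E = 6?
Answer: -71077/4 ≈ -17769.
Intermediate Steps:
E = ¾ (E = (⅛)*6 = ¾ ≈ 0.75000)
L(M) = M + 2*M² (L(M) = (M² + M²) + M = 2*M² + M = M + 2*M²)
r(R) = -¾ (r(R) = -1*¾*1 = -¾*1 = -¾)
b = -17770
b - r(L(S)) = -17770 - 1*(-¾) = -17770 + ¾ = -71077/4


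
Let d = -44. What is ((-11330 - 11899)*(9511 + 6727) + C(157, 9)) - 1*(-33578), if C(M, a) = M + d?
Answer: -377158811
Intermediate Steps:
C(M, a) = -44 + M (C(M, a) = M - 44 = -44 + M)
((-11330 - 11899)*(9511 + 6727) + C(157, 9)) - 1*(-33578) = ((-11330 - 11899)*(9511 + 6727) + (-44 + 157)) - 1*(-33578) = (-23229*16238 + 113) + 33578 = (-377192502 + 113) + 33578 = -377192389 + 33578 = -377158811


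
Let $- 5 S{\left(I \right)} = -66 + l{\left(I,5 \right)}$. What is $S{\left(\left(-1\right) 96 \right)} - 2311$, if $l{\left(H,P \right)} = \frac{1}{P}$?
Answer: $- \frac{57446}{25} \approx -2297.8$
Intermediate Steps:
$S{\left(I \right)} = \frac{329}{25}$ ($S{\left(I \right)} = - \frac{-66 + \frac{1}{5}}{5} = \left(- \frac{1}{5}\right) \left(- \frac{329}{5}\right) = \frac{329}{25}$)
$S{\left(\left(-1\right) 96 \right)} - 2311 = \frac{329}{25} - 2311 = - \frac{57446}{25}$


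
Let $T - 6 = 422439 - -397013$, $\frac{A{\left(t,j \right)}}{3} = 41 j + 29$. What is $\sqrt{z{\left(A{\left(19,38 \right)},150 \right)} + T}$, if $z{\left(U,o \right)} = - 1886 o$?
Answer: $29 \sqrt{638} \approx 732.5$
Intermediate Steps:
$A{\left(t,j \right)} = 87 + 123 j$ ($A{\left(t,j \right)} = 3 \left(41 j + 29\right) = 3 \left(29 + 41 j\right) = 87 + 123 j$)
$T = 819458$ ($T = 6 + \left(422439 - -397013\right) = 6 + \left(422439 + 397013\right) = 6 + 819452 = 819458$)
$\sqrt{z{\left(A{\left(19,38 \right)},150 \right)} + T} = \sqrt{\left(-1886\right) 150 + 819458} = \sqrt{-282900 + 819458} = \sqrt{536558} = 29 \sqrt{638}$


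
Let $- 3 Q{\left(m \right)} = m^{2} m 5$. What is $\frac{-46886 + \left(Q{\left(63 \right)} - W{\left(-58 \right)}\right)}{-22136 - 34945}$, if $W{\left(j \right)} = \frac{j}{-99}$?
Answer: $\frac{45899527}{5651019} \approx 8.1223$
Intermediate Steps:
$Q{\left(m \right)} = - \frac{5 m^{3}}{3}$ ($Q{\left(m \right)} = - \frac{m^{2} m 5}{3} = - \frac{m^{3} \cdot 5}{3} = - \frac{5 m^{3}}{3}$)
$W{\left(j \right)} = - \frac{j}{99}$ ($W{\left(j \right)} = j \left(- \frac{1}{99}\right) = - \frac{j}{99}$)
$\frac{-46886 + \left(Q{\left(63 \right)} - W{\left(-58 \right)}\right)}{-22136 - 34945} = \frac{-46886 - \left(416745 + \frac{58}{99}\right)}{-22136 - 34945} = \frac{-46886 - \frac{41257813}{99}}{-57081} = \left(-46886 - \frac{41257813}{99}\right) \left(- \frac{1}{57081}\right) = \left(- \frac{45899527}{99}\right) \left(- \frac{1}{57081}\right) = \frac{45899527}{5651019}$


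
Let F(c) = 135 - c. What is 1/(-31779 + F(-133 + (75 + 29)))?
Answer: -1/31615 ≈ -3.1631e-5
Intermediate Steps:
1/(-31779 + F(-133 + (75 + 29))) = 1/(-31779 + (135 - (-133 + (75 + 29)))) = 1/(-31779 + (135 - (-133 + 104))) = 1/(-31779 + (135 - 1*(-29))) = 1/(-31779 + (135 + 29)) = 1/(-31779 + 164) = 1/(-31615) = -1/31615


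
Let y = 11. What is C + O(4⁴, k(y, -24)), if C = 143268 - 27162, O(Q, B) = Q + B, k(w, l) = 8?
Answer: 116370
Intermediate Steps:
O(Q, B) = B + Q
C = 116106
C + O(4⁴, k(y, -24)) = 116106 + (8 + 4⁴) = 116106 + (8 + 256) = 116106 + 264 = 116370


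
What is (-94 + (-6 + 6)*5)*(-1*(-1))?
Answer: -94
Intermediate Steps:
(-94 + (-6 + 6)*5)*(-1*(-1)) = (-94 + 0*5)*1 = (-94 + 0)*1 = -94*1 = -94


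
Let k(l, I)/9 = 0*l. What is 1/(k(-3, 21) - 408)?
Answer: -1/408 ≈ -0.0024510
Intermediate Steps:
k(l, I) = 0 (k(l, I) = 9*(0*l) = 9*0 = 0)
1/(k(-3, 21) - 408) = 1/(0 - 408) = 1/(-408) = -1/408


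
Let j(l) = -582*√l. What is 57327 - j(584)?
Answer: 57327 + 1164*√146 ≈ 71392.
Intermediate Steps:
57327 - j(584) = 57327 - (-582)*√584 = 57327 - (-582)*2*√146 = 57327 - (-1164)*√146 = 57327 + 1164*√146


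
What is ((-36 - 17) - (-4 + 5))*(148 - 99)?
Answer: -2646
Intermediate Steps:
((-36 - 17) - (-4 + 5))*(148 - 99) = (-53 - 1*1)*49 = (-53 - 1)*49 = -54*49 = -2646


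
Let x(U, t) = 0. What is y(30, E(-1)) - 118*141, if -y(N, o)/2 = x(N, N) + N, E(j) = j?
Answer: -16698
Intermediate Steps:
y(N, o) = -2*N (y(N, o) = -2*(0 + N) = -2*N)
y(30, E(-1)) - 118*141 = -2*30 - 118*141 = -60 - 1*16638 = -60 - 16638 = -16698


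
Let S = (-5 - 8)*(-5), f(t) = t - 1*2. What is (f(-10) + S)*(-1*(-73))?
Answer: 3869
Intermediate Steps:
f(t) = -2 + t (f(t) = t - 2 = -2 + t)
S = 65 (S = -13*(-5) = 65)
(f(-10) + S)*(-1*(-73)) = ((-2 - 10) + 65)*(-1*(-73)) = (-12 + 65)*73 = 53*73 = 3869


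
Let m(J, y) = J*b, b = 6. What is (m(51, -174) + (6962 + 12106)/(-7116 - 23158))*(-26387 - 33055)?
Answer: -274763987496/15137 ≈ -1.8152e+7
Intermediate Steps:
m(J, y) = 6*J (m(J, y) = J*6 = 6*J)
(m(51, -174) + (6962 + 12106)/(-7116 - 23158))*(-26387 - 33055) = (6*51 + (6962 + 12106)/(-7116 - 23158))*(-26387 - 33055) = (306 + 19068/(-30274))*(-59442) = (306 + 19068*(-1/30274))*(-59442) = (306 - 9534/15137)*(-59442) = (4622388/15137)*(-59442) = -274763987496/15137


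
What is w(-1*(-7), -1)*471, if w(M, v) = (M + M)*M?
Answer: 46158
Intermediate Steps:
w(M, v) = 2*M² (w(M, v) = (2*M)*M = 2*M²)
w(-1*(-7), -1)*471 = (2*(-1*(-7))²)*471 = (2*7²)*471 = (2*49)*471 = 98*471 = 46158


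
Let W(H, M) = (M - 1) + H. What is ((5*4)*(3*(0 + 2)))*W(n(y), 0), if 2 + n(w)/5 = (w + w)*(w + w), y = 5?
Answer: 58680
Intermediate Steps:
n(w) = -10 + 20*w**2 (n(w) = -10 + 5*((w + w)*(w + w)) = -10 + 5*((2*w)*(2*w)) = -10 + 5*(4*w**2) = -10 + 20*w**2)
W(H, M) = -1 + H + M (W(H, M) = (-1 + M) + H = -1 + H + M)
((5*4)*(3*(0 + 2)))*W(n(y), 0) = ((5*4)*(3*(0 + 2)))*(-1 + (-10 + 20*5**2) + 0) = (20*(3*2))*(-1 + (-10 + 20*25) + 0) = (20*6)*(-1 + (-10 + 500) + 0) = 120*(-1 + 490 + 0) = 120*489 = 58680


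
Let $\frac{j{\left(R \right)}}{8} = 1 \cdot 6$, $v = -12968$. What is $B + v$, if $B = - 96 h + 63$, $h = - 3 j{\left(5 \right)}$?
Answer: $919$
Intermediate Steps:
$j{\left(R \right)} = 48$ ($j{\left(R \right)} = 8 \cdot 1 \cdot 6 = 8 \cdot 6 = 48$)
$h = -144$ ($h = \left(-3\right) 48 = -144$)
$B = 13887$ ($B = \left(-96\right) \left(-144\right) + 63 = 13824 + 63 = 13887$)
$B + v = 13887 - 12968 = 919$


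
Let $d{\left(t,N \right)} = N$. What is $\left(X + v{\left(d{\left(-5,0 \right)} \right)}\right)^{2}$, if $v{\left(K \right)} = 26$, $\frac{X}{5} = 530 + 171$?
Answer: $12467961$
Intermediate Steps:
$X = 3505$ ($X = 5 \left(530 + 171\right) = 5 \cdot 701 = 3505$)
$\left(X + v{\left(d{\left(-5,0 \right)} \right)}\right)^{2} = \left(3505 + 26\right)^{2} = 3531^{2} = 12467961$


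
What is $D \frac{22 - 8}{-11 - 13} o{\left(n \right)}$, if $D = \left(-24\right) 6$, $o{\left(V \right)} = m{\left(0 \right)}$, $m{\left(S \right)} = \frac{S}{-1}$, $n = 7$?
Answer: $0$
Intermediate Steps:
$m{\left(S \right)} = - S$ ($m{\left(S \right)} = S \left(-1\right) = - S$)
$o{\left(V \right)} = 0$ ($o{\left(V \right)} = \left(-1\right) 0 = 0$)
$D = -144$
$D \frac{22 - 8}{-11 - 13} o{\left(n \right)} = - 144 \frac{22 - 8}{-11 - 13} \cdot 0 = - 144 \frac{14}{-24} \cdot 0 = - 144 \cdot 14 \left(- \frac{1}{24}\right) 0 = \left(-144\right) \left(- \frac{7}{12}\right) 0 = 84 \cdot 0 = 0$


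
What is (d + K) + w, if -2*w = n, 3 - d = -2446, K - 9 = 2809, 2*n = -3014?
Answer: 12041/2 ≈ 6020.5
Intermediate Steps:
n = -1507 (n = (½)*(-3014) = -1507)
K = 2818 (K = 9 + 2809 = 2818)
d = 2449 (d = 3 - 1*(-2446) = 3 + 2446 = 2449)
w = 1507/2 (w = -½*(-1507) = 1507/2 ≈ 753.50)
(d + K) + w = (2449 + 2818) + 1507/2 = 5267 + 1507/2 = 12041/2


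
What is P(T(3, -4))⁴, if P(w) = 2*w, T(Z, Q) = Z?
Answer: 1296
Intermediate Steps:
P(T(3, -4))⁴ = (2*3)⁴ = 6⁴ = 1296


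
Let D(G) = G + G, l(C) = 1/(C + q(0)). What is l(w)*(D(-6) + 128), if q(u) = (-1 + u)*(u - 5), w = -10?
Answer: -116/5 ≈ -23.200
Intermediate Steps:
q(u) = (-1 + u)*(-5 + u)
l(C) = 1/(5 + C) (l(C) = 1/(C + (5 + 0**2 - 6*0)) = 1/(C + (5 + 0 + 0)) = 1/(C + 5) = 1/(5 + C))
D(G) = 2*G
l(w)*(D(-6) + 128) = (2*(-6) + 128)/(5 - 10) = (-12 + 128)/(-5) = -1/5*116 = -116/5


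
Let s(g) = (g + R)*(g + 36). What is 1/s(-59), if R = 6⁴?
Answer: -1/28451 ≈ -3.5148e-5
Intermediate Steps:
R = 1296
s(g) = (36 + g)*(1296 + g) (s(g) = (g + 1296)*(g + 36) = (1296 + g)*(36 + g) = (36 + g)*(1296 + g))
1/s(-59) = 1/(46656 + (-59)² + 1332*(-59)) = 1/(46656 + 3481 - 78588) = 1/(-28451) = -1/28451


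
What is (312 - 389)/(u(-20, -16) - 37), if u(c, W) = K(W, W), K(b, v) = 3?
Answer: 77/34 ≈ 2.2647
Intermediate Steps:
u(c, W) = 3
(312 - 389)/(u(-20, -16) - 37) = (312 - 389)/(3 - 37) = -77/(-34) = -77*(-1/34) = 77/34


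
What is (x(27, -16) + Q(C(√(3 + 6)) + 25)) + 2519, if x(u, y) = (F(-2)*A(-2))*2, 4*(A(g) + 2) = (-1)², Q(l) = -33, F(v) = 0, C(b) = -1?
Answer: 2486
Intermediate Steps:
A(g) = -7/4 (A(g) = -2 + (¼)*(-1)² = -2 + (¼)*1 = -2 + ¼ = -7/4)
x(u, y) = 0 (x(u, y) = (0*(-7/4))*2 = 0*2 = 0)
(x(27, -16) + Q(C(√(3 + 6)) + 25)) + 2519 = (0 - 33) + 2519 = -33 + 2519 = 2486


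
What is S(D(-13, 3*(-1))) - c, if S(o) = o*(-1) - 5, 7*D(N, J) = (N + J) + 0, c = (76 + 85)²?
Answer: -181466/7 ≈ -25924.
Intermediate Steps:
c = 25921 (c = 161² = 25921)
D(N, J) = J/7 + N/7 (D(N, J) = ((N + J) + 0)/7 = ((J + N) + 0)/7 = (J + N)/7 = J/7 + N/7)
S(o) = -5 - o (S(o) = -o - 5 = -5 - o)
S(D(-13, 3*(-1))) - c = (-5 - ((3*(-1))/7 + (⅐)*(-13))) - 1*25921 = (-5 - ((⅐)*(-3) - 13/7)) - 25921 = (-5 - (-3/7 - 13/7)) - 25921 = (-5 - 1*(-16/7)) - 25921 = (-5 + 16/7) - 25921 = -19/7 - 25921 = -181466/7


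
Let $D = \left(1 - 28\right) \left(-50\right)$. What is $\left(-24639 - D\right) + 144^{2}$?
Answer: $-5253$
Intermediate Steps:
$D = 1350$ ($D = \left(-27\right) \left(-50\right) = 1350$)
$\left(-24639 - D\right) + 144^{2} = \left(-24639 - 1350\right) + 144^{2} = \left(-24639 - 1350\right) + 20736 = -25989 + 20736 = -5253$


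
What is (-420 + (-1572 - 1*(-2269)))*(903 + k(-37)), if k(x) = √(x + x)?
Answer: 250131 + 277*I*√74 ≈ 2.5013e+5 + 2382.8*I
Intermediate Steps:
k(x) = √2*√x (k(x) = √(2*x) = √2*√x)
(-420 + (-1572 - 1*(-2269)))*(903 + k(-37)) = (-420 + (-1572 - 1*(-2269)))*(903 + √2*√(-37)) = (-420 + (-1572 + 2269))*(903 + √2*(I*√37)) = (-420 + 697)*(903 + I*√74) = 277*(903 + I*√74) = 250131 + 277*I*√74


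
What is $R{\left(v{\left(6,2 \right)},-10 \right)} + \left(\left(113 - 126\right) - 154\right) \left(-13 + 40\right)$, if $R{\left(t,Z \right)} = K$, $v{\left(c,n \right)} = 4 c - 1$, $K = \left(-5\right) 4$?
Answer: $-4529$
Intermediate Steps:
$K = -20$
$v{\left(c,n \right)} = -1 + 4 c$
$R{\left(t,Z \right)} = -20$
$R{\left(v{\left(6,2 \right)},-10 \right)} + \left(\left(113 - 126\right) - 154\right) \left(-13 + 40\right) = -20 + \left(\left(113 - 126\right) - 154\right) \left(-13 + 40\right) = -20 + \left(-13 - 154\right) 27 = -20 - 4509 = -4529$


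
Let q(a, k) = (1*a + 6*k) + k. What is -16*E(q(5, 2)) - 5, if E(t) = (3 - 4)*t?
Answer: 299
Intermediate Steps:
q(a, k) = a + 7*k (q(a, k) = (a + 6*k) + k = a + 7*k)
E(t) = -t
-16*E(q(5, 2)) - 5 = -(-16)*(5 + 7*2) - 5 = -(-16)*(5 + 14) - 5 = -(-16)*19 - 5 = -16*(-19) - 5 = 304 - 5 = 299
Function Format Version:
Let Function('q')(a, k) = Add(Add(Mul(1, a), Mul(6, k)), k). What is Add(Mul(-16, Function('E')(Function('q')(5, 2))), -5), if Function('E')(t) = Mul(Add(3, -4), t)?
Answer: 299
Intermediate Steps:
Function('q')(a, k) = Add(a, Mul(7, k)) (Function('q')(a, k) = Add(Add(a, Mul(6, k)), k) = Add(a, Mul(7, k)))
Function('E')(t) = Mul(-1, t)
Add(Mul(-16, Function('E')(Function('q')(5, 2))), -5) = Add(Mul(-16, Mul(-1, Add(5, Mul(7, 2)))), -5) = Add(Mul(-16, Mul(-1, Add(5, 14))), -5) = Add(Mul(-16, Mul(-1, 19)), -5) = Add(Mul(-16, -19), -5) = Add(304, -5) = 299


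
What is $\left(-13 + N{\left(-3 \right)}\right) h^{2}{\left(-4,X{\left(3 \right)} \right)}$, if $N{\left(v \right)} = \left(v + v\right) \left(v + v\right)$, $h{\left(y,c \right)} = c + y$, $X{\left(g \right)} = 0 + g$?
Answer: $23$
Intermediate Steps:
$X{\left(g \right)} = g$
$N{\left(v \right)} = 4 v^{2}$ ($N{\left(v \right)} = 2 v 2 v = 4 v^{2}$)
$\left(-13 + N{\left(-3 \right)}\right) h^{2}{\left(-4,X{\left(3 \right)} \right)} = \left(-13 + 4 \left(-3\right)^{2}\right) \left(3 - 4\right)^{2} = \left(-13 + 4 \cdot 9\right) \left(-1\right)^{2} = \left(-13 + 36\right) 1 = 23 \cdot 1 = 23$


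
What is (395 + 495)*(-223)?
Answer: -198470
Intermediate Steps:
(395 + 495)*(-223) = 890*(-223) = -198470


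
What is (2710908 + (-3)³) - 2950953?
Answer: -240072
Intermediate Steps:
(2710908 + (-3)³) - 2950953 = (2710908 - 27) - 2950953 = 2710881 - 2950953 = -240072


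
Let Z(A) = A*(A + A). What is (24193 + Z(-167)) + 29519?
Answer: 109490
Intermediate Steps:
Z(A) = 2*A**2 (Z(A) = A*(2*A) = 2*A**2)
(24193 + Z(-167)) + 29519 = (24193 + 2*(-167)**2) + 29519 = (24193 + 2*27889) + 29519 = (24193 + 55778) + 29519 = 79971 + 29519 = 109490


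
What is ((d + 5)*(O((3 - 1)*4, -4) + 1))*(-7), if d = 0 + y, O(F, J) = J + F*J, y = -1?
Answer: 980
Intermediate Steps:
d = -1 (d = 0 - 1 = -1)
((d + 5)*(O((3 - 1)*4, -4) + 1))*(-7) = ((-1 + 5)*(-4*(1 + (3 - 1)*4) + 1))*(-7) = (4*(-4*(1 + 2*4) + 1))*(-7) = (4*(-4*(1 + 8) + 1))*(-7) = (4*(-4*9 + 1))*(-7) = (4*(-36 + 1))*(-7) = (4*(-35))*(-7) = -140*(-7) = 980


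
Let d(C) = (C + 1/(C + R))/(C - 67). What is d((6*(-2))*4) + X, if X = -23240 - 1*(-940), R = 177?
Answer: -330814309/14835 ≈ -22300.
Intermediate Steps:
X = -22300 (X = -23240 + 940 = -22300)
d(C) = (C + 1/(177 + C))/(-67 + C) (d(C) = (C + 1/(C + 177))/(C - 67) = (C + 1/(177 + C))/(-67 + C))
d((6*(-2))*4) + X = (1 + ((6*(-2))*4)² + 177*((6*(-2))*4))/(-11859 + ((6*(-2))*4)² + 110*((6*(-2))*4)) - 22300 = (1 + (-12*4)² + 177*(-12*4))/(-11859 + (-12*4)² + 110*(-12*4)) - 22300 = (1 + (-48)² + 177*(-48))/(-11859 + (-48)² + 110*(-48)) - 22300 = (1 + 2304 - 8496)/(-11859 + 2304 - 5280) - 22300 = -6191/(-14835) - 22300 = -1/14835*(-6191) - 22300 = 6191/14835 - 22300 = -330814309/14835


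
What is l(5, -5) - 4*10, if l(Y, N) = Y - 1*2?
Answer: -37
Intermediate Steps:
l(Y, N) = -2 + Y (l(Y, N) = Y - 2 = -2 + Y)
l(5, -5) - 4*10 = (-2 + 5) - 4*10 = 3 - 40 = -37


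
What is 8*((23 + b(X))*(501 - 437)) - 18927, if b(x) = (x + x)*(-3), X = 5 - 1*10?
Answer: 8209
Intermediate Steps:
X = -5 (X = 5 - 10 = -5)
b(x) = -6*x (b(x) = (2*x)*(-3) = -6*x)
8*((23 + b(X))*(501 - 437)) - 18927 = 8*((23 - 6*(-5))*(501 - 437)) - 18927 = 8*((23 + 30)*64) - 18927 = 8*(53*64) - 18927 = 8*3392 - 18927 = 27136 - 18927 = 8209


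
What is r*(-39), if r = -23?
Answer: 897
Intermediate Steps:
r*(-39) = -23*(-39) = 897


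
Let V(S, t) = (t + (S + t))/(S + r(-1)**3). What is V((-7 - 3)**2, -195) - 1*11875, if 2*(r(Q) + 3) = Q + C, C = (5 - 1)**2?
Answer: -18159195/1529 ≈ -11877.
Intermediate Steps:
C = 16 (C = 4**2 = 16)
r(Q) = 5 + Q/2 (r(Q) = -3 + (Q + 16)/2 = -3 + (16 + Q)/2 = -3 + (8 + Q/2) = 5 + Q/2)
V(S, t) = (S + 2*t)/(729/8 + S) (V(S, t) = (t + (S + t))/(S + (5 + (1/2)*(-1))**3) = (S + 2*t)/(S + (5 - 1/2)**3) = (S + 2*t)/(S + (9/2)**3) = (S + 2*t)/(S + 729/8) = (S + 2*t)/(729/8 + S))
V((-7 - 3)**2, -195) - 1*11875 = 8*((-7 - 3)**2 + 2*(-195))/(729 + 8*(-7 - 3)**2) - 1*11875 = 8*((-10)**2 - 390)/(729 + 8*(-10)**2) - 11875 = 8*(100 - 390)/(729 + 8*100) - 11875 = 8*(-290)/(729 + 800) - 11875 = 8*(-290)/1529 - 11875 = 8*(1/1529)*(-290) - 11875 = -2320/1529 - 11875 = -18159195/1529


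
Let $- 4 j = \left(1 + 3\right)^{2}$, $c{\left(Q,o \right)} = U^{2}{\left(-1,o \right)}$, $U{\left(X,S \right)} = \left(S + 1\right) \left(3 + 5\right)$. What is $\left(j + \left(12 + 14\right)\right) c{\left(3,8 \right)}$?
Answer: $114048$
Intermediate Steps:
$U{\left(X,S \right)} = 8 + 8 S$ ($U{\left(X,S \right)} = \left(1 + S\right) 8 = 8 + 8 S$)
$c{\left(Q,o \right)} = \left(8 + 8 o\right)^{2}$
$j = -4$ ($j = - \frac{\left(1 + 3\right)^{2}}{4} = - \frac{4^{2}}{4} = \left(- \frac{1}{4}\right) 16 = -4$)
$\left(j + \left(12 + 14\right)\right) c{\left(3,8 \right)} = \left(-4 + \left(12 + 14\right)\right) 64 \left(1 + 8\right)^{2} = \left(-4 + 26\right) 64 \cdot 9^{2} = 22 \cdot 64 \cdot 81 = 22 \cdot 5184 = 114048$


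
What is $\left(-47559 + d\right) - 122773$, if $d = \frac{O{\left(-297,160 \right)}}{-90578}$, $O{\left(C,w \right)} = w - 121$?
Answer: $- \frac{15428331935}{90578} \approx -1.7033 \cdot 10^{5}$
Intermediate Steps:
$O{\left(C,w \right)} = -121 + w$ ($O{\left(C,w \right)} = w - 121 = -121 + w$)
$d = - \frac{39}{90578}$ ($d = \frac{-121 + 160}{-90578} = 39 \left(- \frac{1}{90578}\right) = - \frac{39}{90578} \approx -0.00043057$)
$\left(-47559 + d\right) - 122773 = \left(-47559 - \frac{39}{90578}\right) - 122773 = - \frac{4307799141}{90578} - 122773 = - \frac{15428331935}{90578}$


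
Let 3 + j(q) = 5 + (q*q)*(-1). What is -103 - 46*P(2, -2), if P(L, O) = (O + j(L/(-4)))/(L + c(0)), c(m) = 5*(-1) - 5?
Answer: -1671/16 ≈ -104.44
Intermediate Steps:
c(m) = -10 (c(m) = -5 - 5 = -10)
j(q) = 2 - q**2 (j(q) = -3 + (5 + (q*q)*(-1)) = -3 + (5 + q**2*(-1)) = -3 + (5 - q**2) = 2 - q**2)
P(L, O) = (2 + O - L**2/16)/(-10 + L) (P(L, O) = (O + (2 - (L/(-4))**2))/(L - 10) = (O + (2 - (L*(-1/4))**2))/(-10 + L) = (O + (2 - (-L/4)**2))/(-10 + L) = (O + (2 - L**2/16))/(-10 + L) = (2 + O - L**2/16)/(-10 + L))
-103 - 46*P(2, -2) = -103 - 46*(2 - 2 - 1/16*2**2)/(-10 + 2) = -103 - 46*(2 - 2 - 1/16*4)/(-8) = -103 - (-23)*(2 - 2 - 1/4)/4 = -103 - (-23)*(-1)/(4*4) = -103 - 46*1/32 = -103 - 23/16 = -1671/16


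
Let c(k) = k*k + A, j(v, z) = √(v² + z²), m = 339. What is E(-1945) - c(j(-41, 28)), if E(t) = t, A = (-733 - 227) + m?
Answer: -3789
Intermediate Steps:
A = -621 (A = (-733 - 227) + 339 = -960 + 339 = -621)
c(k) = -621 + k² (c(k) = k*k - 621 = k² - 621 = -621 + k²)
E(-1945) - c(j(-41, 28)) = -1945 - (-621 + (√((-41)² + 28²))²) = -1945 - (-621 + (√(1681 + 784))²) = -1945 - (-621 + (√2465)²) = -1945 - (-621 + 2465) = -1945 - 1*1844 = -1945 - 1844 = -3789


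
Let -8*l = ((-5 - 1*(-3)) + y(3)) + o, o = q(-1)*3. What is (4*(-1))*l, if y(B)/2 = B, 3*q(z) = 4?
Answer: 4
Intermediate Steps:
q(z) = 4/3 (q(z) = (1/3)*4 = 4/3)
y(B) = 2*B
o = 4 (o = (4/3)*3 = 4)
l = -1 (l = -(((-5 - 1*(-3)) + 2*3) + 4)/8 = -(((-5 + 3) + 6) + 4)/8 = -((-2 + 6) + 4)/8 = -(4 + 4)/8 = -1/8*8 = -1)
(4*(-1))*l = (4*(-1))*(-1) = -4*(-1) = 4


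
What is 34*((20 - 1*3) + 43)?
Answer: 2040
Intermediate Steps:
34*((20 - 1*3) + 43) = 34*((20 - 3) + 43) = 34*(17 + 43) = 34*60 = 2040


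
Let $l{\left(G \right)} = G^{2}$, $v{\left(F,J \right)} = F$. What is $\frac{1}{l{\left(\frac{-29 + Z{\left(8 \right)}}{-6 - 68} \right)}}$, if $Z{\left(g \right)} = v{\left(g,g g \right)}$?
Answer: $\frac{5476}{441} \approx 12.417$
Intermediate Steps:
$Z{\left(g \right)} = g$
$\frac{1}{l{\left(\frac{-29 + Z{\left(8 \right)}}{-6 - 68} \right)}} = \frac{1}{\left(\frac{-29 + 8}{-6 - 68}\right)^{2}} = \frac{1}{\left(- \frac{21}{-74}\right)^{2}} = \frac{1}{\left(\left(-21\right) \left(- \frac{1}{74}\right)\right)^{2}} = \frac{1}{\left(\frac{21}{74}\right)^{2}} = \frac{1}{\frac{441}{5476}} = \frac{5476}{441}$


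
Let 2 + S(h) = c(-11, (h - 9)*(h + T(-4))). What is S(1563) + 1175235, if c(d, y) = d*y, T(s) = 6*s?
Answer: -25132433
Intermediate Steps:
S(h) = -2 - 11*(-24 + h)*(-9 + h) (S(h) = -2 - 11*(h - 9)*(h + 6*(-4)) = -2 - 11*(-9 + h)*(h - 24) = -2 - 11*(-9 + h)*(-24 + h) = -2 - 11*(-24 + h)*(-9 + h))
S(1563) + 1175235 = (-2378 - 11*1563² + 363*1563) + 1175235 = (-2378 - 11*2442969 + 567369) + 1175235 = (-2378 - 26872659 + 567369) + 1175235 = -26307668 + 1175235 = -25132433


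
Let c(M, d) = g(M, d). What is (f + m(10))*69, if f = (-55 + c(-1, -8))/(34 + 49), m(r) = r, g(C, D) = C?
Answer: 53406/83 ≈ 643.45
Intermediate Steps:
c(M, d) = M
f = -56/83 (f = (-55 - 1)/(34 + 49) = -56/83 ≈ -0.67470)
(f + m(10))*69 = (-56/83 + 10)*69 = (774/83)*69 = 53406/83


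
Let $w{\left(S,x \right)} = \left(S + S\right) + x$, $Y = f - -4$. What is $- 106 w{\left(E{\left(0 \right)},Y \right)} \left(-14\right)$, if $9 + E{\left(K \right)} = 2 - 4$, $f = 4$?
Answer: $-20776$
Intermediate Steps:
$Y = 8$ ($Y = 4 - -4 = 4 + 4 = 8$)
$E{\left(K \right)} = -11$ ($E{\left(K \right)} = -9 + \left(2 - 4\right) = -9 - 2 = -11$)
$w{\left(S,x \right)} = x + 2 S$ ($w{\left(S,x \right)} = 2 S + x = x + 2 S$)
$- 106 w{\left(E{\left(0 \right)},Y \right)} \left(-14\right) = - 106 \left(8 + 2 \left(-11\right)\right) \left(-14\right) = - 106 \left(8 - 22\right) \left(-14\right) = \left(-106\right) \left(-14\right) \left(-14\right) = 1484 \left(-14\right) = -20776$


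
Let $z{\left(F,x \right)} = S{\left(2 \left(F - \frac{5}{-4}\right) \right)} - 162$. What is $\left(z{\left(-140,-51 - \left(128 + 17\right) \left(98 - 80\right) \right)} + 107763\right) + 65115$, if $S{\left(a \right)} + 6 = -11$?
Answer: $172699$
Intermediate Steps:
$S{\left(a \right)} = -17$ ($S{\left(a \right)} = -6 - 11 = -17$)
$z{\left(F,x \right)} = -179$ ($z{\left(F,x \right)} = -17 - 162 = -179$)
$\left(z{\left(-140,-51 - \left(128 + 17\right) \left(98 - 80\right) \right)} + 107763\right) + 65115 = \left(-179 + 107763\right) + 65115 = 107584 + 65115 = 172699$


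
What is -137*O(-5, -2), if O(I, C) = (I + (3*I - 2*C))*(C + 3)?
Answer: 2192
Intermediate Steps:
O(I, C) = (3 + C)*(-2*C + 4*I) (O(I, C) = (I + (-2*C + 3*I))*(3 + C) = (-2*C + 4*I)*(3 + C) = (3 + C)*(-2*C + 4*I))
-137*O(-5, -2) = -137*(-6*(-2) - 2*(-2)**2 + 12*(-5) + 4*(-2)*(-5)) = -137*(12 - 2*4 - 60 + 40) = -137*(12 - 8 - 60 + 40) = -137*(-16) = 2192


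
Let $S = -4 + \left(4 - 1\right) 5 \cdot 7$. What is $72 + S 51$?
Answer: $5223$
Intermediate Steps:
$S = 101$ ($S = -4 + 3 \cdot 5 \cdot 7 = -4 + 15 \cdot 7 = -4 + 105 = 101$)
$72 + S 51 = 72 + 101 \cdot 51 = 72 + 5151 = 5223$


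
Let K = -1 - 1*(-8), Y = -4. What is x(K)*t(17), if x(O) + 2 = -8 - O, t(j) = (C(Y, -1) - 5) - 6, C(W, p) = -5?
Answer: 272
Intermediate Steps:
K = 7 (K = -1 + 8 = 7)
t(j) = -16 (t(j) = (-5 - 5) - 6 = -10 - 6 = -16)
x(O) = -10 - O (x(O) = -2 + (-8 - O) = -10 - O)
x(K)*t(17) = (-10 - 1*7)*(-16) = (-10 - 7)*(-16) = -17*(-16) = 272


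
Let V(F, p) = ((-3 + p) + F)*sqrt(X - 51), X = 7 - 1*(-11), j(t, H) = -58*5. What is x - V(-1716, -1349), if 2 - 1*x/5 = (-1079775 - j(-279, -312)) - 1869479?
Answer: 14744830 + 3068*I*sqrt(33) ≈ 1.4745e+7 + 17624.0*I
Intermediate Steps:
j(t, H) = -290
X = 18 (X = 7 + 11 = 18)
x = 14744830 (x = 10 - 5*((-1079775 - 1*(-290)) - 1869479) = 10 - 5*((-1079775 + 290) - 1869479) = 10 - 5*(-1079485 - 1869479) = 10 - 5*(-2948964) = 10 + 14744820 = 14744830)
V(F, p) = I*sqrt(33)*(-3 + F + p) (V(F, p) = ((-3 + p) + F)*sqrt(18 - 51) = (-3 + F + p)*sqrt(-33) = (-3 + F + p)*(I*sqrt(33)) = I*sqrt(33)*(-3 + F + p))
x - V(-1716, -1349) = 14744830 - I*sqrt(33)*(-3 - 1716 - 1349) = 14744830 - I*sqrt(33)*(-3068) = 14744830 - (-3068)*I*sqrt(33) = 14744830 + 3068*I*sqrt(33)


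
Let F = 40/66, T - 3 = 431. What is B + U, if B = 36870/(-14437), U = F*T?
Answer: 124096450/476421 ≈ 260.48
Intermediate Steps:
T = 434 (T = 3 + 431 = 434)
F = 20/33 (F = 40*(1/66) = 20/33 ≈ 0.60606)
U = 8680/33 (U = (20/33)*434 = 8680/33 ≈ 263.03)
B = -36870/14437 (B = 36870*(-1/14437) = -36870/14437 ≈ -2.5539)
B + U = -36870/14437 + 8680/33 = 124096450/476421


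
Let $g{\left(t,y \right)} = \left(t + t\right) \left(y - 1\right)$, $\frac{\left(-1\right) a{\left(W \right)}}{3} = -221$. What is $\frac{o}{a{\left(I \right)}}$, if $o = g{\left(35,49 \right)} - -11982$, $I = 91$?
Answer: $\frac{5114}{221} \approx 23.14$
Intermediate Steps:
$a{\left(W \right)} = 663$ ($a{\left(W \right)} = \left(-3\right) \left(-221\right) = 663$)
$g{\left(t,y \right)} = 2 t \left(-1 + y\right)$
$o = 15342$ ($o = 2 \cdot 35 \left(-1 + 49\right) - -11982 = 2 \cdot 35 \cdot 48 + 11982 = 3360 + 11982 = 15342$)
$\frac{o}{a{\left(I \right)}} = \frac{15342}{663} = 15342 \cdot \frac{1}{663} = \frac{5114}{221}$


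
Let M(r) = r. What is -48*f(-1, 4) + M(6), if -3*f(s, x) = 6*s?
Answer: -90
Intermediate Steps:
f(s, x) = -2*s
-48*f(-1, 4) + M(6) = -(-96)*(-1) + 6 = -48*2 + 6 = -96 + 6 = -90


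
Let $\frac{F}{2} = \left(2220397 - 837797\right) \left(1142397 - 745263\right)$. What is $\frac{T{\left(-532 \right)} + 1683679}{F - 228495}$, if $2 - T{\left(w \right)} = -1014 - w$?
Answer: $\frac{1684163}{1098154708305} \approx 1.5336 \cdot 10^{-6}$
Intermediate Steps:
$T{\left(w \right)} = 1016 + w$ ($T{\left(w \right)} = 2 - \left(-1014 - w\right) = 2 + \left(1014 + w\right) = 1016 + w$)
$F = 1098154936800$ ($F = 2 \left(2220397 - 837797\right) \left(1142397 - 745263\right) = 2 \cdot 1382600 \cdot 397134 = 2 \cdot 549077468400 = 1098154936800$)
$\frac{T{\left(-532 \right)} + 1683679}{F - 228495} = \frac{\left(1016 - 532\right) + 1683679}{1098154936800 - 228495} = \frac{484 + 1683679}{1098154708305} = 1684163 \cdot \frac{1}{1098154708305} = \frac{1684163}{1098154708305}$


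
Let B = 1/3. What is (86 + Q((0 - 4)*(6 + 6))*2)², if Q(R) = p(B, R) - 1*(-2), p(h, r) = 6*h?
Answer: 8836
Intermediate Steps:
B = ⅓ ≈ 0.33333
Q(R) = 4 (Q(R) = 6*(⅓) - 1*(-2) = 2 + 2 = 4)
(86 + Q((0 - 4)*(6 + 6))*2)² = (86 + 4*2)² = (86 + 8)² = 94² = 8836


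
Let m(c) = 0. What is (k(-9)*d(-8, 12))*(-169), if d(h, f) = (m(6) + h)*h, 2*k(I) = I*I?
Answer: -438048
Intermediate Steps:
k(I) = I**2/2 (k(I) = (I*I)/2 = I**2/2)
d(h, f) = h**2 (d(h, f) = (0 + h)*h = h*h = h**2)
(k(-9)*d(-8, 12))*(-169) = (((1/2)*(-9)**2)*(-8)**2)*(-169) = (((1/2)*81)*64)*(-169) = ((81/2)*64)*(-169) = 2592*(-169) = -438048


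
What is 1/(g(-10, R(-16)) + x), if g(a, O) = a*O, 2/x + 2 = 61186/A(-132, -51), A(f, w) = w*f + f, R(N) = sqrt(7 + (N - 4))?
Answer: 1583538/7484068237 + 575664049*I*sqrt(13)/74840682370 ≈ 0.00021159 + 0.027733*I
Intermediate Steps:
R(N) = sqrt(3 + N) (R(N) = sqrt(7 + (-4 + N)) = sqrt(3 + N))
A(f, w) = f + f*w (A(f, w) = f*w + f = f + f*w)
x = 6600/23993 (x = 2/(-2 + 61186/((-132*(1 - 51)))) = 2/(-2 + 61186/((-132*(-50)))) = 2/(-2 + 61186/6600) = 2/(-2 + 61186*(1/6600)) = 2/(-2 + 30593/3300) = 2/(23993/3300) = 2*(3300/23993) = 6600/23993 ≈ 0.27508)
g(a, O) = O*a
1/(g(-10, R(-16)) + x) = 1/(sqrt(3 - 16)*(-10) + 6600/23993) = 1/(sqrt(-13)*(-10) + 6600/23993) = 1/((I*sqrt(13))*(-10) + 6600/23993) = 1/(-10*I*sqrt(13) + 6600/23993) = 1/(6600/23993 - 10*I*sqrt(13))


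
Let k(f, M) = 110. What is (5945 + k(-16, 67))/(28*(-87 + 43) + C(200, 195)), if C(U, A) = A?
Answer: -6055/1037 ≈ -5.8390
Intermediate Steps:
(5945 + k(-16, 67))/(28*(-87 + 43) + C(200, 195)) = (5945 + 110)/(28*(-87 + 43) + 195) = 6055/(28*(-44) + 195) = 6055/(-1232 + 195) = 6055/(-1037) = 6055*(-1/1037) = -6055/1037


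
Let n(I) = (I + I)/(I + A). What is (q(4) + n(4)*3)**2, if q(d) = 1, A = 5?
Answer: 121/9 ≈ 13.444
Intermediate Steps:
n(I) = 2*I/(5 + I) (n(I) = (I + I)/(I + 5) = (2*I)/(5 + I) = 2*I/(5 + I))
(q(4) + n(4)*3)**2 = (1 + (2*4/(5 + 4))*3)**2 = (1 + (2*4/9)*3)**2 = (1 + (2*4*(1/9))*3)**2 = (1 + (8/9)*3)**2 = (1 + 8/3)**2 = (11/3)**2 = 121/9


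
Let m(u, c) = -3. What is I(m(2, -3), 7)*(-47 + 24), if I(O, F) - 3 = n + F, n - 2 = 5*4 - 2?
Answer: -690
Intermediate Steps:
n = 20 (n = 2 + (5*4 - 2) = 2 + (20 - 2) = 2 + 18 = 20)
I(O, F) = 23 + F (I(O, F) = 3 + (20 + F) = 23 + F)
I(m(2, -3), 7)*(-47 + 24) = (23 + 7)*(-47 + 24) = 30*(-23) = -690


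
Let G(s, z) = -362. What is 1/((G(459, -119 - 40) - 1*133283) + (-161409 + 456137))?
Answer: 1/161083 ≈ 6.2080e-6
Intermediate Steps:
1/((G(459, -119 - 40) - 1*133283) + (-161409 + 456137)) = 1/((-362 - 1*133283) + (-161409 + 456137)) = 1/((-362 - 133283) + 294728) = 1/(-133645 + 294728) = 1/161083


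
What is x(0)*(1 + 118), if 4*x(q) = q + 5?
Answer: 595/4 ≈ 148.75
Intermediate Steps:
x(q) = 5/4 + q/4 (x(q) = (q + 5)/4 = (5 + q)/4 = 5/4 + q/4)
x(0)*(1 + 118) = (5/4 + (¼)*0)*(1 + 118) = (5/4 + 0)*119 = (5/4)*119 = 595/4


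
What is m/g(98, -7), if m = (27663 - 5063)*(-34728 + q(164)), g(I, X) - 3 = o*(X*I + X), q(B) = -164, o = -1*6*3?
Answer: -788559200/12477 ≈ -63201.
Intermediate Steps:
o = -18 (o = -6*3 = -18)
g(I, X) = 3 - 18*X - 18*I*X (g(I, X) = 3 - 18*(X*I + X) = 3 - 18*(I*X + X) = 3 - 18*(X + I*X) = 3 + (-18*X - 18*I*X) = 3 - 18*X - 18*I*X)
m = -788559200 (m = (27663 - 5063)*(-34728 - 164) = 22600*(-34892) = -788559200)
m/g(98, -7) = -788559200/(3 - 18*(-7) - 18*98*(-7)) = -788559200/(3 + 126 + 12348) = -788559200/12477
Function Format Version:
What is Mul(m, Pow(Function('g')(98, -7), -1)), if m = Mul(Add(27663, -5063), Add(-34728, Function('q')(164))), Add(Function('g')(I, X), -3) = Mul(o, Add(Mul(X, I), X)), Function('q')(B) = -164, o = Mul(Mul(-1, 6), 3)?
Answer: Rational(-788559200, 12477) ≈ -63201.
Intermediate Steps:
o = -18 (o = Mul(-6, 3) = -18)
Function('g')(I, X) = Add(3, Mul(-18, X), Mul(-18, I, X)) (Function('g')(I, X) = Add(3, Mul(-18, Add(Mul(X, I), X))) = Add(3, Mul(-18, Add(Mul(I, X), X))) = Add(3, Mul(-18, Add(X, Mul(I, X)))) = Add(3, Add(Mul(-18, X), Mul(-18, I, X))) = Add(3, Mul(-18, X), Mul(-18, I, X)))
m = -788559200 (m = Mul(Add(27663, -5063), Add(-34728, -164)) = Mul(22600, -34892) = -788559200)
Mul(m, Pow(Function('g')(98, -7), -1)) = Mul(-788559200, Pow(Add(3, Mul(-18, -7), Mul(-18, 98, -7)), -1)) = Mul(-788559200, Pow(Add(3, 126, 12348), -1)) = Mul(-788559200, Pow(12477, -1)) = Mul(-788559200, Rational(1, 12477)) = Rational(-788559200, 12477)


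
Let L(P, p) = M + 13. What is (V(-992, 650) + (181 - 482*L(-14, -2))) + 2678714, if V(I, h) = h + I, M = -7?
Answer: 2675661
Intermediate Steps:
L(P, p) = 6 (L(P, p) = -7 + 13 = 6)
V(I, h) = I + h
(V(-992, 650) + (181 - 482*L(-14, -2))) + 2678714 = ((-992 + 650) + (181 - 482*6)) + 2678714 = (-342 + (181 - 2892)) + 2678714 = (-342 - 2711) + 2678714 = -3053 + 2678714 = 2675661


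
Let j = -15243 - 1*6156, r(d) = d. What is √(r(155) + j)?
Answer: 2*I*√5311 ≈ 145.75*I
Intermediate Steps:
j = -21399 (j = -15243 - 6156 = -21399)
√(r(155) + j) = √(155 - 21399) = √(-21244) = 2*I*√5311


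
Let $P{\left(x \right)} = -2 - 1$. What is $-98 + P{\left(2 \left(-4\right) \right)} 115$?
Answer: $-443$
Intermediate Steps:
$P{\left(x \right)} = -3$
$-98 + P{\left(2 \left(-4\right) \right)} 115 = -98 - 345 = -443$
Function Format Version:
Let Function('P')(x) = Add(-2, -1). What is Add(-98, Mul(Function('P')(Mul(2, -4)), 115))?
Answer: -443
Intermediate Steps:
Function('P')(x) = -3
Add(-98, Mul(Function('P')(Mul(2, -4)), 115)) = Add(-98, Mul(-3, 115)) = Add(-98, -345) = -443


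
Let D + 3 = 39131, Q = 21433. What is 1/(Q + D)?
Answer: 1/60561 ≈ 1.6512e-5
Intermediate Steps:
D = 39128 (D = -3 + 39131 = 39128)
1/(Q + D) = 1/(21433 + 39128) = 1/60561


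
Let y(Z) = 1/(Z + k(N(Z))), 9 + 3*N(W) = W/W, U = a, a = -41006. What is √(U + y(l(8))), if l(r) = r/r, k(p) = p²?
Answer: I*√218520317/73 ≈ 202.5*I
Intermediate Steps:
U = -41006
N(W) = -8/3 (N(W) = -3 + (W/W)/3 = -3 + (⅓)*1 = -3 + ⅓ = -8/3)
l(r) = 1
y(Z) = 1/(64/9 + Z) (y(Z) = 1/(Z + (-8/3)²) = 1/(Z + 64/9) = 1/(64/9 + Z))
√(U + y(l(8))) = √(-41006 + 9/(64 + 9*1)) = √(-41006 + 9/(64 + 9)) = √(-41006 + 9/73) = √(-2993429/73) = I*√218520317/73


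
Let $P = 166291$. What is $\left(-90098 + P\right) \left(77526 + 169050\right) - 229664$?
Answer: $18787135504$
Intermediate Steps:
$\left(-90098 + P\right) \left(77526 + 169050\right) - 229664 = \left(-90098 + 166291\right) \left(77526 + 169050\right) - 229664 = 76193 \cdot 246576 - 229664 = 18787365168 - 229664 = 18787135504$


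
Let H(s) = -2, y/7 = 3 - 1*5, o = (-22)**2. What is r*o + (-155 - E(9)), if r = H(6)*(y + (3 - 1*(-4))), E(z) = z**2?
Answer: 6540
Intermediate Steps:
o = 484
y = -14 (y = 7*(3 - 1*5) = 7*(3 - 5) = 7*(-2) = -14)
r = 14 (r = -2*(-14 + (3 - 1*(-4))) = -2*(-14 + (3 + 4)) = -2*(-14 + 7) = -2*(-7) = 14)
r*o + (-155 - E(9)) = 14*484 + (-155 - 1*9**2) = 6776 + (-155 - 1*81) = 6776 + (-155 - 81) = 6776 - 236 = 6540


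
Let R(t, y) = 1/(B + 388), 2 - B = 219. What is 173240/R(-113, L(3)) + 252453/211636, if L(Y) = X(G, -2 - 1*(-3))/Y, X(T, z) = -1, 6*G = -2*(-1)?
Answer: 6269513581893/211636 ≈ 2.9624e+7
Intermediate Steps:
G = ⅓ (G = (-2*(-1))/6 = (⅙)*2 = ⅓ ≈ 0.33333)
B = -217 (B = 2 - 1*219 = 2 - 219 = -217)
L(Y) = -1/Y
R(t, y) = 1/171 (R(t, y) = 1/(-217 + 388) = 1/171)
173240/R(-113, L(3)) + 252453/211636 = 173240/(1/171) + 252453/211636 = 173240*171 + 252453*(1/211636) = 29624040 + 252453/211636 = 6269513581893/211636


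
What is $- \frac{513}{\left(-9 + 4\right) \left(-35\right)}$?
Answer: $- \frac{513}{175} \approx -2.9314$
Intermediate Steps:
$- \frac{513}{\left(-9 + 4\right) \left(-35\right)} = - \frac{513}{\left(-5\right) \left(-35\right)} = - \frac{513}{175}$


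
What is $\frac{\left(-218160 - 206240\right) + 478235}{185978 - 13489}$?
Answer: $\frac{53835}{172489} \approx 0.31211$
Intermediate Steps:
$\frac{\left(-218160 - 206240\right) + 478235}{185978 - 13489} = \frac{-424400 + 478235}{172489} = 53835 \cdot \frac{1}{172489} = \frac{53835}{172489}$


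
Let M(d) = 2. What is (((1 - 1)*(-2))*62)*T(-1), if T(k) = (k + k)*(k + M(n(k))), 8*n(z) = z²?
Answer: 0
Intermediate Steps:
n(z) = z²/8
T(k) = 2*k*(2 + k) (T(k) = (k + k)*(k + 2) = (2*k)*(2 + k) = 2*k*(2 + k))
(((1 - 1)*(-2))*62)*T(-1) = (((1 - 1)*(-2))*62)*(2*(-1)*(2 - 1)) = ((0*(-2))*62)*(2*(-1)*1) = (0*62)*(-2) = 0*(-2) = 0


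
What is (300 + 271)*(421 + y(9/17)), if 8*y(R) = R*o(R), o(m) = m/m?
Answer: 32698315/136 ≈ 2.4043e+5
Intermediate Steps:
o(m) = 1
y(R) = R/8 (y(R) = (R*1)/8 = R/8)
(300 + 271)*(421 + y(9/17)) = (300 + 271)*(421 + (9/17)/8) = 571*(421 + (9*(1/17))/8) = 571*(421 + (1/8)*(9/17)) = 571*(421 + 9/136) = 571*(57265/136) = 32698315/136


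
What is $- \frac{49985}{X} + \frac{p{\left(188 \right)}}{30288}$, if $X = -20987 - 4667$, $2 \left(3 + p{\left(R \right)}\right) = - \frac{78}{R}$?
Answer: $\frac{47434386413}{24346261696} \approx 1.9483$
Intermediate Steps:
$p{\left(R \right)} = -3 - \frac{39}{R}$ ($p{\left(R \right)} = -3 + \frac{\left(-78\right) \frac{1}{R}}{2} = -3 - \frac{39}{R}$)
$X = -25654$
$- \frac{49985}{X} + \frac{p{\left(188 \right)}}{30288} = - \frac{49985}{-25654} + \frac{-3 - \frac{39}{188}}{30288} = \left(-49985\right) \left(- \frac{1}{25654}\right) + \left(-3 - \frac{39}{188}\right) \frac{1}{30288} = \frac{49985}{25654} + \left(-3 - \frac{39}{188}\right) \frac{1}{30288} = \frac{49985}{25654} - \frac{201}{1898048} = \frac{47434386413}{24346261696}$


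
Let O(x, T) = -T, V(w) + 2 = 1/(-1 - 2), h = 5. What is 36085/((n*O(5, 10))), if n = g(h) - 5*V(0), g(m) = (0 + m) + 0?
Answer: -21651/100 ≈ -216.51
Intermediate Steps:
V(w) = -7/3 (V(w) = -2 + 1/(-1 - 2) = -2 + 1/(-3) = -2 - ⅓ = -7/3)
g(m) = m (g(m) = m + 0 = m)
n = 50/3 (n = 5 - 5*(-7/3) = 5 + 35/3 = 50/3 ≈ 16.667)
36085/((n*O(5, 10))) = 36085/((50*(-1*10)/3)) = 36085/(((50/3)*(-10))) = 36085/(-500/3) = 36085*(-3/500) = -21651/100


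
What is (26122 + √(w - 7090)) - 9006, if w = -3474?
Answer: 17116 + 2*I*√2641 ≈ 17116.0 + 102.78*I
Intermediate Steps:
(26122 + √(w - 7090)) - 9006 = (26122 + √(-3474 - 7090)) - 9006 = (26122 + √(-10564)) - 9006 = (26122 + 2*I*√2641) - 9006 = 17116 + 2*I*√2641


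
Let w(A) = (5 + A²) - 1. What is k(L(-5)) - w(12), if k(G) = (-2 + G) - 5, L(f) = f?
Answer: -160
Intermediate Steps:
w(A) = 4 + A²
k(G) = -7 + G
k(L(-5)) - w(12) = (-7 - 5) - (4 + 12²) = -12 - (4 + 144) = -12 - 1*148 = -12 - 148 = -160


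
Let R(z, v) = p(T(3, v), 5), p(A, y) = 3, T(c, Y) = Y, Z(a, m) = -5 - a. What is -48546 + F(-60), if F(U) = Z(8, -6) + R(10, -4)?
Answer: -48556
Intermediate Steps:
R(z, v) = 3
F(U) = -10 (F(U) = (-5 - 1*8) + 3 = (-5 - 8) + 3 = -13 + 3 = -10)
-48546 + F(-60) = -48546 - 10 = -48556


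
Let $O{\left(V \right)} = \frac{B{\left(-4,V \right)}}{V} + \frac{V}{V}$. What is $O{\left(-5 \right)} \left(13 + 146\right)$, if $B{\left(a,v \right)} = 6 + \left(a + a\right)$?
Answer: $\frac{1113}{5} \approx 222.6$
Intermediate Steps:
$B{\left(a,v \right)} = 6 + 2 a$
$O{\left(V \right)} = 1 - \frac{2}{V}$ ($O{\left(V \right)} = \frac{6 + 2 \left(-4\right)}{V} + \frac{V}{V} = \frac{6 - 8}{V} + 1 = - \frac{2}{V} + 1 = 1 - \frac{2}{V}$)
$O{\left(-5 \right)} \left(13 + 146\right) = \frac{-2 - 5}{-5} \left(13 + 146\right) = \left(- \frac{1}{5}\right) \left(-7\right) 159 = \frac{7}{5} \cdot 159 = \frac{1113}{5}$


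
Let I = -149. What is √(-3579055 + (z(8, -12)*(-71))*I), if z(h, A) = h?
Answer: I*√3494423 ≈ 1869.3*I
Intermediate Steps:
√(-3579055 + (z(8, -12)*(-71))*I) = √(-3579055 + (8*(-71))*(-149)) = √(-3579055 - 568*(-149)) = √(-3579055 + 84632) = √(-3494423) = I*√3494423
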